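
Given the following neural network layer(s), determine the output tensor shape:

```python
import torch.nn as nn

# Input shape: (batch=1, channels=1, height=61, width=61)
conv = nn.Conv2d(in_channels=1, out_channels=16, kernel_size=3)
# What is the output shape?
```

Input: (1, 1, 61, 61) -> Output: (1, 16, 59, 59)

Answer: (1, 16, 59, 59)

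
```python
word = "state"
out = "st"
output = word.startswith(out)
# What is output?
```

Trace:
`word = "state"` → word = 'state'
`out = "st"` → out = 'st'
`output = word.startswith(out)` → output = True
So output = True

Answer: True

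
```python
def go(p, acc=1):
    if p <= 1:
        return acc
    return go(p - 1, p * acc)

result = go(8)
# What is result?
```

Accumulator trace (n, acc): (8, 1) -> (7, 8) -> (6, 56) -> (5, 336) -> (4, 1680) -> (3, 6720) -> (2, 20160) -> (1, 40320) -> return 40320

Answer: 40320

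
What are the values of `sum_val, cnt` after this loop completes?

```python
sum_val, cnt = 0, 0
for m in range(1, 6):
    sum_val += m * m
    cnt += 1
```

Sum of squares and count
`sum_val, cnt` takes the values: (0, 0) → (1, 0) → (1, 1) → (5, 1) → (5, 2) → (14, 2) → (14, 3) → (30, 3) → (30, 4) → (55, 4) → (55, 5)

Answer: 55, 5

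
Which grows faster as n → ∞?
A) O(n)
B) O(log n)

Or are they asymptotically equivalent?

O(n) vs O(log n): Higher order terms dominate.

Answer: A) O(n) grows faster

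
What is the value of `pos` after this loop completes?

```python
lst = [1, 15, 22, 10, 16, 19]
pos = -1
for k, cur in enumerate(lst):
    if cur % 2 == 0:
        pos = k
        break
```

First even number index in [1, 15, 22, 10, 16, 19]
`pos` takes the values: -1 → 2

Answer: 2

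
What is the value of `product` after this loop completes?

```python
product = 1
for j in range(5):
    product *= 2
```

2^5 = 32
`product` takes the values: 1 → 2 → 4 → 8 → 16 → 32

Answer: 32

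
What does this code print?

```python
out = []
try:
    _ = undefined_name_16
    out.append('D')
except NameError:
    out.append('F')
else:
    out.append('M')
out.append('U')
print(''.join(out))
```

Execution trace: 'F' (except NameError) → 'U' (after the try/except). Output: FU

Answer: FU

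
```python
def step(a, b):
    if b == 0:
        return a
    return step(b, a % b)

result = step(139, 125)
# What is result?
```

step(139, 125) -> step(125, 14) -> step(14, 13) -> step(13, 1) -> step(1, 0) -> 1

Answer: 1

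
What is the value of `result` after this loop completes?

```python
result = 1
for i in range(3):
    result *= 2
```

2^3 = 8
`result` takes the values: 1 → 2 → 4 → 8

Answer: 8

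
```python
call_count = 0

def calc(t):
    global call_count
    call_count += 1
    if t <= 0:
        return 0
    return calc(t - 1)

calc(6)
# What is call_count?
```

Linear recursion stepping by 1: 7 calls from t=6 down to ≤0.

Answer: 7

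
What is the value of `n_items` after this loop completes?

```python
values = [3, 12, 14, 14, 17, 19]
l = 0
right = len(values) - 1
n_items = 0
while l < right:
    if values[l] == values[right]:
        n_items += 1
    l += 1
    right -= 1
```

Count matching pairs from ends
`n_items` takes the values: 0 → 1

Answer: 1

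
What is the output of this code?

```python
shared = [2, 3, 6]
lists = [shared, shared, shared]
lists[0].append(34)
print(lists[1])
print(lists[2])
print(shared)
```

Key concept: list of same reference.
Step by step:
`shared = [2, 3, 6]` → shared = [2, 3, 6]
`lists = [shared, shared, shared]` → lists = [[2, 3, 6], [2, 3, 6], [2, 3, 6]]
`lists[0].append(34)` → shared = [2, 3, 6, 34]; lists = [[2, 3, 6, 34], [2, 3, 6, 34], [2, 3, 6, 34]]
`print(lists[1])` → prints [2, 3, 6, 34]
`print(lists[2])` → prints [2, 3, 6, 34]
`print(shared)` → prints [2, 3, 6, 34]

Answer:
[2, 3, 6, 34]
[2, 3, 6, 34]
[2, 3, 6, 34]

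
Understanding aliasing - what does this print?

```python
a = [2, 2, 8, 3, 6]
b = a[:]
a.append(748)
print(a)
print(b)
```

Key concept: slice [:] creates copy.
Step by step:
`a = [2, 2, 8, 3, 6]` → a = [2, 2, 8, 3, 6]
`b = a[:]` → b = [2, 2, 8, 3, 6]
`a.append(748)` → a = [2, 2, 8, 3, 6, 748]
`print(a)` → prints [2, 2, 8, 3, 6, 748]
`print(b)` → prints [2, 2, 8, 3, 6]

Answer:
[2, 2, 8, 3, 6, 748]
[2, 2, 8, 3, 6]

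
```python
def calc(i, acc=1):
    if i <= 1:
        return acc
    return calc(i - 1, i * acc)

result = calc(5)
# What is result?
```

Accumulator trace (n, acc): (5, 1) -> (4, 5) -> (3, 20) -> (2, 60) -> (1, 120) -> return 120

Answer: 120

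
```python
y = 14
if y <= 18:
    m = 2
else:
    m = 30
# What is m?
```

Trace:
`y = 14` → y = 14
`if y <= 18: ...` → y <= 18 is True → m = 2
So m = 2

Answer: 2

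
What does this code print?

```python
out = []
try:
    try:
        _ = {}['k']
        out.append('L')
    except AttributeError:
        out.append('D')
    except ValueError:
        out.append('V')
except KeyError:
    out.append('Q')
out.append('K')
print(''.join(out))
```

Execution trace: 'Q' (outer except KeyError) → 'K' (after the try/except). Output: QK

Answer: QK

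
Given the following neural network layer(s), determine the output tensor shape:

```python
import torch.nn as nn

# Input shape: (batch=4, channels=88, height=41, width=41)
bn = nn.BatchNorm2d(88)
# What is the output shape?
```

Input: (4, 88, 41, 41) -> Output: (4, 88, 41, 41)

Answer: (4, 88, 41, 41)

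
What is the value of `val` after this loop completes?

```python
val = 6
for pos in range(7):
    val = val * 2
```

Multiply by 2, 7 times: 6 * 2^7 = 768
`val` takes the values: 6 → 12 → 24 → 48 → 96 → 192 → 384 → 768

Answer: 768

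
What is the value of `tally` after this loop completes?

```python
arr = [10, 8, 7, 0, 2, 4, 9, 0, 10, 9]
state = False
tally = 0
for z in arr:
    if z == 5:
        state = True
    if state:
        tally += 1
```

Count elements after first 5 in [10, 8, 7, 0, 2, 4, 9, 0, 10, 9]
`tally` takes the values: 0

Answer: 0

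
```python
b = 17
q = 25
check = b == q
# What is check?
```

Trace:
`b = 17` → b = 17
`q = 25` → q = 25
`check = b == q` → check = False
So check = False

Answer: False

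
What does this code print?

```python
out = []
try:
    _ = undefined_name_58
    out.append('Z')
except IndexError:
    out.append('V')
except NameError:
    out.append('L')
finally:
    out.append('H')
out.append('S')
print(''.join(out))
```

Execution trace: 'L' (except NameError) → 'H' (finally) → 'S' (after the try/except). Output: LHS

Answer: LHS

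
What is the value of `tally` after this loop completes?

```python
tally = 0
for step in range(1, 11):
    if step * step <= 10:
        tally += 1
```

Count numbers where step² ≤ 10
`tally` takes the values: 0 → 1 → 2 → 3

Answer: 3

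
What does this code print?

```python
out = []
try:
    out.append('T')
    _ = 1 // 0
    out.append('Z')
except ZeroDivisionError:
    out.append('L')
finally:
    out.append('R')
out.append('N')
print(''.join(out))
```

Execution trace: 'T' (try body) → 'L' (except ZeroDivisionError) → 'R' (finally) → 'N' (after the try/except). Output: TLRN

Answer: TLRN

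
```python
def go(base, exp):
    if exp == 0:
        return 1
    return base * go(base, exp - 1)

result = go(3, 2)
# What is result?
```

go(3, 2) = 3 * 3 = 9

Answer: 9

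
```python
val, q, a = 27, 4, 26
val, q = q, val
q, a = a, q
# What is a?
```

Trace:
`val, q, a = 27, 4, 26` → val = 27; q = 4; a = 26
`val, q = q, val` → val = 4; q = 27
`q, a = a, q` → q = 26; a = 27
So a = 27

Answer: 27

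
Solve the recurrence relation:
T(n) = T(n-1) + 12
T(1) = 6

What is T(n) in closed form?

Unrolling: T(n) = T(1) + 12·(n-1) = 6 + 12(n-1) = 12n - 6.

Answer: T(n) = 12n - 6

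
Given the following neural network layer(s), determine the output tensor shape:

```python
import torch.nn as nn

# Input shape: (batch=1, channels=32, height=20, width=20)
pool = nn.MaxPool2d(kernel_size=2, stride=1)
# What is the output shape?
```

Input: (1, 32, 20, 20) -> Output: (1, 32, 19, 19)

Answer: (1, 32, 19, 19)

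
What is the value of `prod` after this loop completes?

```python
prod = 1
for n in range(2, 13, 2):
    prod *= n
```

Product of even numbers 2 to 12
`prod` takes the values: 1 → 2 → 8 → 48 → 384 → 3840 → 46080

Answer: 46080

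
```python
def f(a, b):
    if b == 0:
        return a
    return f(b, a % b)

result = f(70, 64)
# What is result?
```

f(70, 64) -> f(64, 6) -> f(6, 4) -> f(4, 2) -> f(2, 0) -> 2

Answer: 2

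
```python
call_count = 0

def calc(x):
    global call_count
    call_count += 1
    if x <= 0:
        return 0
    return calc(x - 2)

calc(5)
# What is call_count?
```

Linear recursion stepping by 2: 4 calls from x=5 down to ≤0.

Answer: 4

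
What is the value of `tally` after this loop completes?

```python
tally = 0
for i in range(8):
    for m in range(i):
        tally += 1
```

Triangle number: 0+1+2+...+7
`tally` takes the values: 0 → 1 → 2 → 3 → 4 → 5 → 6 → 7 → 8 → 9 → 10 → 11 → 12 → 13 → 14 → 15 → 16 → 17 → 18 → 19 → 20 → 21 → 22 → 23 → 24 → 25 → 26 → 27 → 28

Answer: 28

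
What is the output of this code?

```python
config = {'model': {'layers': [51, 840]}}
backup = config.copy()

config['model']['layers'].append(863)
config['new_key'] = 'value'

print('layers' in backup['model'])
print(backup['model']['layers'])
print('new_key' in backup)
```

Key concept: shallow copy gotcha with nested dict.
Step by step:
`config = {'model': {'layers': [51, 840]}}` → config = {'model': {'layers': [51, 840]}}
`backup = config.copy()` → backup = {'model': {'layers': [51, 840]}}
`config['model']['layers'].append(863)` → config = {'model': {'layers': [51, 840, 863]}}; backup = {'model': {'layers': [51, 840, 863]}}
`config['new_key'] = 'value'` → config = {'model': {'layers': [51, 840, 863]}, 'new_key': 'value'}
`print('layers' in backup['model'])` → prints True
`print(backup['model']['layers'])` → prints [51, 840, 863]
`print('new_key' in backup)` → prints False

Answer:
True
[51, 840, 863]
False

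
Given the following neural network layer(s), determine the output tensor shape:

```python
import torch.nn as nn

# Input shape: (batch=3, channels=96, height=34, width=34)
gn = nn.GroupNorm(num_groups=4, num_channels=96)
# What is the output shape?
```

Input: (3, 96, 34, 34) -> Output: (3, 96, 34, 34)

Answer: (3, 96, 34, 34)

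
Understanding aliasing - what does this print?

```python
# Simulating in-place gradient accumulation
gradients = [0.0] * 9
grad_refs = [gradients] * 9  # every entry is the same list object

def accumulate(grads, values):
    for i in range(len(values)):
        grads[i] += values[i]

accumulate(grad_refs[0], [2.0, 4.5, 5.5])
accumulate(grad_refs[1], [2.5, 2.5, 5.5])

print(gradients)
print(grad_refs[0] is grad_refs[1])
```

Key concept: gradient accumulation aliasing.
Step by step:
`gradients = [0.0] * 9` → gradients = [0.0, 0.0, 0.0, 0.0, 0.0, 0.0, 0.0, 0.0, 0.0]
`grad_refs = [gradients] * 9` → grad_refs = [[0.0, 0.0, 0.0, 0.0, 0.0, 0.0, 0.0, 0.0, 0.0], [0.0, 0.0, 0.0, 0.0, 0.0, 0.0, 0.0, 0.0, 0.0], [0.0, 0.0, 0.0, 0.0, 0.0, 0.0, 0.0, 0.0, 0.0], [0.0, 0.0, 0.0, 0.0, 0.0, 0.0, 0.0, 0.0, 0.0], [0.0, 0.0, 0.0, 0.0, 0.0, 0.0, 0.0, 0.0, 0.0], [0.0, 0.0, 0.0, 0.0, 0.0, 0.0, 0.0, 0.0, 0.0], [0.0, 0.0, 0.0, 0.0, 0.0, 0.0, 0.0, 0.0, 0.0], [0.0, 0.0, 0.0, 0.0, 0.0, 0.0, 0.0, 0.0, 0.0], [0.0, 0.0, 0.0, 0.0, 0.0, 0.0, 0.0, 0.0, 0.0]]
`accumulate(grad_refs[0], [2.0, 4.5, 5.5])` → gradients = [2.0, 4.5, 5.5, 0.0, 0.0, 0.0, 0.0, 0.0, 0.0]; grad_refs = [[2.0, 4.5, 5.5, 0.0, 0.0, 0.0, 0.0, 0.0, 0.0], [2.0, 4.5, 5.5, 0.0, 0.0, 0.0, 0.0, 0.0, 0.0], [2.0, 4.5, 5.5, 0.0, 0.0, 0.0, 0.0, 0.0, 0.0], [2.0, 4.5, 5.5, 0.0, 0.0, 0.0, 0.0, 0.0, 0.0], [2.0, 4.5, 5.5, 0.0, 0.0, 0.0, 0.0, 0.0, 0.0], [2.0, 4.5, 5.5, 0.0, 0.0, 0.0, 0.0, 0.0, 0.0], [2.0, 4.5, 5.5, 0.0, 0.0, 0.0, 0.0, 0.0, 0.0], [2.0, 4.5, 5.5, 0.0, 0.0, 0.0, 0.0, 0.0, 0.0], [2.0, 4.5, 5.5, 0.0, 0.0, 0.0, 0.0, 0.0, 0.0]]
`accumulate(grad_refs[1], [2.5, 2.5, 5.5])` → gradients = [4.5, 7.0, 11.0, 0.0, 0.0, 0.0, 0.0, 0.0, 0.0]; grad_refs = [[4.5, 7.0, 11.0, 0.0, 0.0, 0.0, 0.0, 0.0, 0.0], [4.5, 7.0, 11.0, 0.0, 0.0, 0.0, 0.0, 0.0, 0.0], [4.5, 7.0, 11.0, 0.0, 0.0, 0.0, 0.0, 0.0, 0.0], [4.5, 7.0, 11.0, 0.0, 0.0, 0.0, 0.0, 0.0, 0.0], [4.5, 7.0, 11.0, 0.0, 0.0, 0.0, 0.0, 0.0, 0.0], [4.5, 7.0, 11.0, 0.0, 0.0, 0.0, 0.0, 0.0, 0.0], [4.5, 7.0, 11.0, 0.0, 0.0, 0.0, 0.0, 0.0, 0.0], [4.5, 7.0, 11.0, 0.0, 0.0, 0.0, 0.0, 0.0, 0.0], [4.5, 7.0, 11.0, 0.0, 0.0, 0.0, 0.0, 0.0, 0.0]]
`print(gradients)` → prints [4.5, 7.0, 11.0, 0.0, 0.0, 0.0, 0.0, 0.0, 0.0]
`print(grad_refs[0] is grad_refs[1])` → prints True

Answer:
[4.5, 7.0, 11.0, 0.0, 0.0, 0.0, 0.0, 0.0, 0.0]
True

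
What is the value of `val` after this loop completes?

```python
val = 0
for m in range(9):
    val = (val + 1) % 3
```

Increment mod 3, 9 times = 0
`val` takes the values: 0 → 1 → 2 → 0 → 1 → 2 → 0 → 1 → 2 → 0

Answer: 0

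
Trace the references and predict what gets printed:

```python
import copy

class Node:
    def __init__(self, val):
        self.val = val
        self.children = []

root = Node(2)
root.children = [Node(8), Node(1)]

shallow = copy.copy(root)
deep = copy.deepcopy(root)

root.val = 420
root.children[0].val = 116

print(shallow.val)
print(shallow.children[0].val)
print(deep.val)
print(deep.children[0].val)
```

Key concept: deep copy with custom objects.
Step by step:
`root = Node(2)` → root = Node(val=2, children=[])
`root.children = [Node(8), Node(1)]` → root = Node(val=2, children=[Node(val=8, children=[]), Node(val=1, children=[])])
`shallow = copy.copy(root)` → shallow = Node(val=2, children=[Node(val=8, children=[]), Node(val=1, children=[])])
`deep = copy.deepcopy(root)` → deep = Node(val=2, children=[Node(val=8, children=[]), Node(val=1, children=[])])
`root.val = 420` → root = Node(val=420, children=[Node(val=8, children=[]), Node(val=1, children=[])])
`root.children[0].val = 116` → root = Node(val=420, children=[Node(val=116, children=[]), Node(val=1, children=[])]); shallow = Node(val=2, children=[Node(val=116, children=[]), Node(val=1, children=[])])
`print(shallow.val)` → prints 2
`print(shallow.children[0].val)` → prints 116
`print(deep.val)` → prints 2
`print(deep.children[0].val)` → prints 8

Answer:
2
116
2
8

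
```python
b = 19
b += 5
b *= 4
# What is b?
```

Trace:
`b = 19` → b = 19
`b += 5` → b = 24
`b *= 4` → b = 96
So b = 96

Answer: 96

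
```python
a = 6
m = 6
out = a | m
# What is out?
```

Trace:
`a = 6` → a = 6
`m = 6` → m = 6
`out = a | m` → out = 6
So out = 6

Answer: 6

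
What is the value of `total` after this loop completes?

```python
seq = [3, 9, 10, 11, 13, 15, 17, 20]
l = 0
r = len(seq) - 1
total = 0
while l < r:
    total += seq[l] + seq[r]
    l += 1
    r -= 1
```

Sum of pairs from ends
`total` takes the values: 0 → 23 → 49 → 74 → 98

Answer: 98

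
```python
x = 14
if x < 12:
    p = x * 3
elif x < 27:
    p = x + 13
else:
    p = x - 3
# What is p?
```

Trace:
`x = 14` → x = 14
`if x < 12: ...` → x < 12 is False, x < 27 is True → p = 27
So p = 27

Answer: 27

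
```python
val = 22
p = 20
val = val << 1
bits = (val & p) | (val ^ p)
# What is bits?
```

Trace:
`val = 22` → val = 22
`p = 20` → p = 20
`val = val << 1` → val = 44
`bits = (val & p) | (val ^ p)` → bits = 60
So bits = 60

Answer: 60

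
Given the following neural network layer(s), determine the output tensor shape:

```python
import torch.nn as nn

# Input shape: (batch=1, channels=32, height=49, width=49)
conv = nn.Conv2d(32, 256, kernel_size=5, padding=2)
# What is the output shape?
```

Input: (1, 32, 49, 49) -> Output: (1, 256, 49, 49)

Answer: (1, 256, 49, 49)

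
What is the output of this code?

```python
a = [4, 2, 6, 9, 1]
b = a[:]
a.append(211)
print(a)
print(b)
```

Key concept: slice [:] creates copy.
Step by step:
`a = [4, 2, 6, 9, 1]` → a = [4, 2, 6, 9, 1]
`b = a[:]` → b = [4, 2, 6, 9, 1]
`a.append(211)` → a = [4, 2, 6, 9, 1, 211]
`print(a)` → prints [4, 2, 6, 9, 1, 211]
`print(b)` → prints [4, 2, 6, 9, 1]

Answer:
[4, 2, 6, 9, 1, 211]
[4, 2, 6, 9, 1]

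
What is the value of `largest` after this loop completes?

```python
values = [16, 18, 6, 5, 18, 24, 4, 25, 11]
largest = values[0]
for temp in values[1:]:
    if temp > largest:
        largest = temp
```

Maximum of [16, 18, 6, 5, 18, 24, 4, 25, 11]
`largest` takes the values: 16 → 18 → 24 → 25

Answer: 25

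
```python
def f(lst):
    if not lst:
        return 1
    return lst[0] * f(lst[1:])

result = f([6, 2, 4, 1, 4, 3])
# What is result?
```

Product over [6, 2, 4, 1, 4, 3] = 6 * 2 * 4 * 1 * 4 * 3 = 576

Answer: 576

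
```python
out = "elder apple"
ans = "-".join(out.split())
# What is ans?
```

Trace:
`out = "elder apple"` → out = 'elder apple'
`ans = "-".join(out.split())` → ans = 'elder-apple'
So ans = 'elder-apple'

Answer: 'elder-apple'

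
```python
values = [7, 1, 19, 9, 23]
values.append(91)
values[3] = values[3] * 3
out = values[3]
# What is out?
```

Trace:
`values = [7, 1, 19, 9, 23]` → values = [7, 1, 19, 9, 23]
`values.append(91)` → values = [7, 1, 19, 9, 23, 91]
`values[3] = values[3] * 3` → values = [7, 1, 19, 27, 23, 91]
`out = values[3]` → out = 27
So out = 27

Answer: 27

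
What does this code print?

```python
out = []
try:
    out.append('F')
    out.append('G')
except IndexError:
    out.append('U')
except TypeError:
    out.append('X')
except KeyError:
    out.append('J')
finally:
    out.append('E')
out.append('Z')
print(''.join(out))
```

Execution trace: 'F' (try body) → 'G' (try body, no exception) → 'E' (finally) → 'Z' (after the try/except). Output: FGEZ

Answer: FGEZ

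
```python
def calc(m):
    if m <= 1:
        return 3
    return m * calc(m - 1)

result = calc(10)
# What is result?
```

calc(10) = 10 * 9 * 8 * 7 * 6 * 5 * 4 * 3 * 2 * 3 = 10886400

Answer: 10886400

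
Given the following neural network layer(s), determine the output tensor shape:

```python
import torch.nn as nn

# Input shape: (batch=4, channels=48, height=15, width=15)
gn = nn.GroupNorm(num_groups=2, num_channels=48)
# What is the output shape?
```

Input: (4, 48, 15, 15) -> Output: (4, 48, 15, 15)

Answer: (4, 48, 15, 15)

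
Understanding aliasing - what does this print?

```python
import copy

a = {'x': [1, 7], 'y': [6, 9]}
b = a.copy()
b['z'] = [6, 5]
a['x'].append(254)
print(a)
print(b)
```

Key concept: shallow copy of dict with mutable values.
Step by step:
`a = {'x': [1, 7], 'y': [6, 9]}` → a = {'x': [1, 7], 'y': [6, 9]}
`b = a.copy()` → b = {'x': [1, 7], 'y': [6, 9]}
`b['z'] = [6, 5]` → b = {'x': [1, 7], 'y': [6, 9], 'z': [6, 5]}
`a['x'].append(254)` → a = {'x': [1, 7, 254], 'y': [6, 9]}; b = {'x': [1, 7, 254], 'y': [6, 9], 'z': [6, 5]}
`print(a)` → prints {'x': [1, 7, 254], 'y': [6, 9]}
`print(b)` → prints {'x': [1, 7, 254], 'y': [6, 9], 'z': [6, 5]}

Answer:
{'x': [1, 7, 254], 'y': [6, 9]}
{'x': [1, 7, 254], 'y': [6, 9], 'z': [6, 5]}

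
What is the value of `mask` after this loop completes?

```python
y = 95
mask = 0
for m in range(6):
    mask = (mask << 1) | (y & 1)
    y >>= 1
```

Reverse lowest 6 bits of 95
`mask` takes the values: 0 → 1 → 3 → 7 → 15 → 31 → 62

Answer: 62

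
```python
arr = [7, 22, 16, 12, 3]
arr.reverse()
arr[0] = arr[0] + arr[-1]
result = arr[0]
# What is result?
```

Trace:
`arr = [7, 22, 16, 12, 3]` → arr = [7, 22, 16, 12, 3]
`arr.reverse()` → arr = [3, 12, 16, 22, 7]
`arr[0] = arr[0] + arr[-1]` → arr = [10, 12, 16, 22, 7]
`result = arr[0]` → result = 10
So result = 10

Answer: 10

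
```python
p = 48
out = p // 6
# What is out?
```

Trace:
`p = 48` → p = 48
`out = p // 6` → out = 8
So out = 8

Answer: 8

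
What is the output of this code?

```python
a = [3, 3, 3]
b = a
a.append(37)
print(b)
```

Key concept: basic list aliasing.
Step by step:
`a = [3, 3, 3]` → a = [3, 3, 3]
`b = a` → b = [3, 3, 3] (same object as a)
`a.append(37)` → a = [3, 3, 3, 37] (same object as b); b = [3, 3, 3, 37] (same object as a)
`print(b)` → prints [3, 3, 3, 37]

Answer: [3, 3, 3, 37]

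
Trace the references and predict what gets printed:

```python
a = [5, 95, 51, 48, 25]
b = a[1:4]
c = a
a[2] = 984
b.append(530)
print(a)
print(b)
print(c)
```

Key concept: slice vs alias.
Step by step:
`a = [5, 95, 51, 48, 25]` → a = [5, 95, 51, 48, 25]
`b = a[1:4]` → b = [95, 51, 48]
`c = a` → c = [5, 95, 51, 48, 25] (same object as a)
`a[2] = 984` → a = [5, 95, 984, 48, 25] (same object as c); c = [5, 95, 984, 48, 25] (same object as a)
`b.append(530)` → b = [95, 51, 48, 530]
`print(a)` → prints [5, 95, 984, 48, 25]
`print(b)` → prints [95, 51, 48, 530]
`print(c)` → prints [5, 95, 984, 48, 25]

Answer:
[5, 95, 984, 48, 25]
[95, 51, 48, 530]
[5, 95, 984, 48, 25]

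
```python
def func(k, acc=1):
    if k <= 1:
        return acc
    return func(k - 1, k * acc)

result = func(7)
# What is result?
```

Accumulator trace (n, acc): (7, 1) -> (6, 7) -> (5, 42) -> (4, 210) -> (3, 840) -> (2, 2520) -> (1, 5040) -> return 5040

Answer: 5040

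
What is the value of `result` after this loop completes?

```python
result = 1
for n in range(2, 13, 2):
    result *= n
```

Product of even numbers 2 to 12
`result` takes the values: 1 → 2 → 8 → 48 → 384 → 3840 → 46080

Answer: 46080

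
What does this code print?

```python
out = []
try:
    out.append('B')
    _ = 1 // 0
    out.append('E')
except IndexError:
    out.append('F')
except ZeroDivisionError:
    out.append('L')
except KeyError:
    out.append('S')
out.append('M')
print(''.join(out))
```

Execution trace: 'B' (try body) → 'L' (except ZeroDivisionError) → 'M' (after the try/except). Output: BLM

Answer: BLM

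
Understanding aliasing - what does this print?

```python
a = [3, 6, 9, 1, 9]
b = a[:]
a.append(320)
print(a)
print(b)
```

Key concept: slice [:] creates copy.
Step by step:
`a = [3, 6, 9, 1, 9]` → a = [3, 6, 9, 1, 9]
`b = a[:]` → b = [3, 6, 9, 1, 9]
`a.append(320)` → a = [3, 6, 9, 1, 9, 320]
`print(a)` → prints [3, 6, 9, 1, 9, 320]
`print(b)` → prints [3, 6, 9, 1, 9]

Answer:
[3, 6, 9, 1, 9, 320]
[3, 6, 9, 1, 9]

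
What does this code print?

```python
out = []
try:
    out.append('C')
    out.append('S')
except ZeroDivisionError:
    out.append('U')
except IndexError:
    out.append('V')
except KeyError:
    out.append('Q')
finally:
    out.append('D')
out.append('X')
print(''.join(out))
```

Execution trace: 'C' (try body) → 'S' (try body, no exception) → 'D' (finally) → 'X' (after the try/except). Output: CSDX

Answer: CSDX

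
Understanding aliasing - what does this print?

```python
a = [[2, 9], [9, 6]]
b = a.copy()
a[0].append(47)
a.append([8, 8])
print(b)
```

Key concept: shallow copy with nested lists.
Step by step:
`a = [[2, 9], [9, 6]]` → a = [[2, 9], [9, 6]]
`b = a.copy()` → b = [[2, 9], [9, 6]]
`a[0].append(47)` → a = [[2, 9, 47], [9, 6]]; b = [[2, 9, 47], [9, 6]]
`a.append([8, 8])` → a = [[2, 9, 47], [9, 6], [8, 8]]
`print(b)` → prints [[2, 9, 47], [9, 6]]

Answer: [[2, 9, 47], [9, 6]]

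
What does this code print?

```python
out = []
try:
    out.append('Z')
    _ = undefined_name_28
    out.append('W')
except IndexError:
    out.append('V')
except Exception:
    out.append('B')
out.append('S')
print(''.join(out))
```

Execution trace: 'Z' (try body) → 'B' (except Exception) → 'S' (after the try/except). Output: ZBS

Answer: ZBS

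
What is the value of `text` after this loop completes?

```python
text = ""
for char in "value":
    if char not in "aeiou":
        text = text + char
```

Remove vowels from 'value'
`text` takes the values: "" → "v" → "vl"

Answer: "vl"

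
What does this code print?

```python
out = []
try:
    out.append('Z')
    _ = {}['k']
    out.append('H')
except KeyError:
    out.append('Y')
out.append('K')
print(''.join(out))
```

Execution trace: 'Z' (try body) → 'Y' (except KeyError) → 'K' (after the try/except). Output: ZYK

Answer: ZYK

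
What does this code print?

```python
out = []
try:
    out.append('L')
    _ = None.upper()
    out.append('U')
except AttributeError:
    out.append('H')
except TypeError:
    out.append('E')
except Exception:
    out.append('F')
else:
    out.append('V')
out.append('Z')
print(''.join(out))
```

Execution trace: 'L' (try body) → 'H' (except AttributeError) → 'Z' (after the try/except). Output: LHZ

Answer: LHZ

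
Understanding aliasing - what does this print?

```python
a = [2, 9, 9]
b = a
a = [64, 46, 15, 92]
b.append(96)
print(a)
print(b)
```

Key concept: rebinding vs mutation: a is rebound to a new list, b still points at the original.
Step by step:
`a = [2, 9, 9]` → a = [2, 9, 9]
`b = a` → b = [2, 9, 9] (same object as a)
`a = [64, 46, 15, 92]` → a = [64, 46, 15, 92]
`b.append(96)` → b = [2, 9, 9, 96]
`print(a)` → prints [64, 46, 15, 92]
`print(b)` → prints [2, 9, 9, 96]

Answer:
[64, 46, 15, 92]
[2, 9, 9, 96]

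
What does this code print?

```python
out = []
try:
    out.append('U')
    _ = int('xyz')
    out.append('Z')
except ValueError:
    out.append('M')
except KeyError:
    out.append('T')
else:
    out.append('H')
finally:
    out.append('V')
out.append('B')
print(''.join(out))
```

Execution trace: 'U' (try body) → 'M' (except ValueError) → 'V' (finally) → 'B' (after the try/except). Output: UMVB

Answer: UMVB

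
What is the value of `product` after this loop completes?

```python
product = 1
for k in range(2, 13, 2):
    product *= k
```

Product of even numbers 2 to 12
`product` takes the values: 1 → 2 → 8 → 48 → 384 → 3840 → 46080

Answer: 46080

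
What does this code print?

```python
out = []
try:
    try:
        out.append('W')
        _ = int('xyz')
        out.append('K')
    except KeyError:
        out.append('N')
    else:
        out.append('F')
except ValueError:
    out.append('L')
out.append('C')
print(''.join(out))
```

Execution trace: 'W' (try body) → 'L' (outer except ValueError) → 'C' (after the try/except). Output: WLC

Answer: WLC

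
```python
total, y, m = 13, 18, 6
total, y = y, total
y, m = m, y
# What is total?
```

Trace:
`total, y, m = 13, 18, 6` → total = 13; y = 18; m = 6
`total, y = y, total` → total = 18; y = 13
`y, m = m, y` → y = 6; m = 13
So total = 18

Answer: 18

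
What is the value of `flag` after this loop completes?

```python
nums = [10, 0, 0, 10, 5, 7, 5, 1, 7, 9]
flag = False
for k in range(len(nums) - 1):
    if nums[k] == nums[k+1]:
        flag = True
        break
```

Check consecutive duplicates in [10, 0, 0, 10, 5, 7, 5, 1, 7, 9]
`flag` takes the values: False → True

Answer: True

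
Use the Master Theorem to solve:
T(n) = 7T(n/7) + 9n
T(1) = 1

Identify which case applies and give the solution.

a=7, b=7, f(n)=9n. log_7(7) = 1. Since c=1 = 1, Case 2 applies: T(n) = Θ(n^log_b(a) · log n) = O(n log n).

Answer: O(n log n) - Case 2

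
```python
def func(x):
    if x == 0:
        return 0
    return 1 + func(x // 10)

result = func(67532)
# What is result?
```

Count of digits of 67532: 5

Answer: 5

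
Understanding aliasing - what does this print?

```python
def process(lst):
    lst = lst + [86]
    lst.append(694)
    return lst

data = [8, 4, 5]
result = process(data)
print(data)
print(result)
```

Key concept: rebinding parameter vs mutation.
Step by step:
`data = [8, 4, 5]` → data = [8, 4, 5]
`result = process(data)` → result = [8, 4, 5, 86, 694]
`print(data)` → prints [8, 4, 5]
`print(result)` → prints [8, 4, 5, 86, 694]

Answer:
[8, 4, 5]
[8, 4, 5, 86, 694]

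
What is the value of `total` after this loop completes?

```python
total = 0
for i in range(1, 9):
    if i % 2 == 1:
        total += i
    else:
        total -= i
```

Add odd, subtract even
`total` takes the values: 0 → 1 → -1 → 2 → -2 → 3 → -3 → 4 → -4

Answer: -4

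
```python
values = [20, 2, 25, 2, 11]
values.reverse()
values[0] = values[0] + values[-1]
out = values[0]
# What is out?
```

Trace:
`values = [20, 2, 25, 2, 11]` → values = [20, 2, 25, 2, 11]
`values.reverse()` → values = [11, 2, 25, 2, 20]
`values[0] = values[0] + values[-1]` → values = [31, 2, 25, 2, 20]
`out = values[0]` → out = 31
So out = 31

Answer: 31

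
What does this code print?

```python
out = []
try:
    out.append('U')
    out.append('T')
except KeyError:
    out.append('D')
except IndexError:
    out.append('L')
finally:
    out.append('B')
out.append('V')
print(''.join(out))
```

Execution trace: 'U' (try body) → 'T' (try body, no exception) → 'B' (finally) → 'V' (after the try/except). Output: UTBV

Answer: UTBV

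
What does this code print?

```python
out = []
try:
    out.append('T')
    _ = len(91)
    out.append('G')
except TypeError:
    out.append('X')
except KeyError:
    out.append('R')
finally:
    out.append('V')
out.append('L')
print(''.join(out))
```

Execution trace: 'T' (try body) → 'X' (except TypeError) → 'V' (finally) → 'L' (after the try/except). Output: TXVL

Answer: TXVL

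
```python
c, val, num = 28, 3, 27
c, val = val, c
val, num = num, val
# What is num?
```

Trace:
`c, val, num = 28, 3, 27` → c = 28; val = 3; num = 27
`c, val = val, c` → c = 3; val = 28
`val, num = num, val` → val = 27; num = 28
So num = 28

Answer: 28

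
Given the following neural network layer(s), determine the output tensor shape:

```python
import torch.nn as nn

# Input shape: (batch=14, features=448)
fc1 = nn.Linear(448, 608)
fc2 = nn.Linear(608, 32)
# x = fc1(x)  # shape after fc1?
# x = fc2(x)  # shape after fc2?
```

Input: (14, 448) -> after fc1: (14, 608) -> Output: (14, 32)

Answer: (14, 32)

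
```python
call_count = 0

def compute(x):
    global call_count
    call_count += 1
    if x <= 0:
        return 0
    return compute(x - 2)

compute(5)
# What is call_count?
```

Linear recursion stepping by 2: 4 calls from x=5 down to ≤0.

Answer: 4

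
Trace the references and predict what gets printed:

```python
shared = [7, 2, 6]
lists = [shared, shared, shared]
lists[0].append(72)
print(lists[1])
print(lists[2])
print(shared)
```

Key concept: list of same reference.
Step by step:
`shared = [7, 2, 6]` → shared = [7, 2, 6]
`lists = [shared, shared, shared]` → lists = [[7, 2, 6], [7, 2, 6], [7, 2, 6]]
`lists[0].append(72)` → shared = [7, 2, 6, 72]; lists = [[7, 2, 6, 72], [7, 2, 6, 72], [7, 2, 6, 72]]
`print(lists[1])` → prints [7, 2, 6, 72]
`print(lists[2])` → prints [7, 2, 6, 72]
`print(shared)` → prints [7, 2, 6, 72]

Answer:
[7, 2, 6, 72]
[7, 2, 6, 72]
[7, 2, 6, 72]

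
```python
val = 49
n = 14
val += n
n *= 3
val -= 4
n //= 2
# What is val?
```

Trace:
`val = 49` → val = 49
`n = 14` → n = 14
`val += n` → val = 63
`n *= 3` → n = 42
`val -= 4` → val = 59
`n //= 2` → n = 21
So val = 59

Answer: 59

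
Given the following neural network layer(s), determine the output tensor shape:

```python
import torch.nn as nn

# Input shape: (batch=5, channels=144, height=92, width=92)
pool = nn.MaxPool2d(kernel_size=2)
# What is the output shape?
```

Input: (5, 144, 92, 92) -> Output: (5, 144, 46, 46)

Answer: (5, 144, 46, 46)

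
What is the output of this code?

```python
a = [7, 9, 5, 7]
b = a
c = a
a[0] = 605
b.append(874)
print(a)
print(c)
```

Key concept: multiple aliases.
Step by step:
`a = [7, 9, 5, 7]` → a = [7, 9, 5, 7]
`b = a` → b = [7, 9, 5, 7] (same object as a)
`c = a` → c = [7, 9, 5, 7] (same object as a, b)
`a[0] = 605` → a = [605, 9, 5, 7] (same object as b, c); b = [605, 9, 5, 7] (same object as a, c); c = [605, 9, 5, 7] (same object as a, b)
`b.append(874)` → a = [605, 9, 5, 7, 874] (same object as b, c); b = [605, 9, 5, 7, 874] (same object as a, c); c = [605, 9, 5, 7, 874] (same object as a, b)
`print(a)` → prints [605, 9, 5, 7, 874]
`print(c)` → prints [605, 9, 5, 7, 874]

Answer:
[605, 9, 5, 7, 874]
[605, 9, 5, 7, 874]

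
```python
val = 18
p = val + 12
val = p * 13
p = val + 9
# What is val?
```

Trace:
`val = 18` → val = 18
`p = val + 12` → p = 30
`val = p * 13` → val = 390
`p = val + 9` → p = 399
So val = 390

Answer: 390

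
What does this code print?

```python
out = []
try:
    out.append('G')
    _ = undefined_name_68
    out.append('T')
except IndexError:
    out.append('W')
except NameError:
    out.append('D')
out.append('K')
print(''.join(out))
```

Execution trace: 'G' (try body) → 'D' (except NameError) → 'K' (after the try/except). Output: GDK

Answer: GDK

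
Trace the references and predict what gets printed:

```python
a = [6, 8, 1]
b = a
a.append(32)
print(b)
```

Key concept: basic list aliasing.
Step by step:
`a = [6, 8, 1]` → a = [6, 8, 1]
`b = a` → b = [6, 8, 1] (same object as a)
`a.append(32)` → a = [6, 8, 1, 32] (same object as b); b = [6, 8, 1, 32] (same object as a)
`print(b)` → prints [6, 8, 1, 32]

Answer: [6, 8, 1, 32]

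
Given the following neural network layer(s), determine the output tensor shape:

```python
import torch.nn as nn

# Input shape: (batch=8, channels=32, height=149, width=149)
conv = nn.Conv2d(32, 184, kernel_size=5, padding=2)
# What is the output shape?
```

Input: (8, 32, 149, 149) -> Output: (8, 184, 149, 149)

Answer: (8, 184, 149, 149)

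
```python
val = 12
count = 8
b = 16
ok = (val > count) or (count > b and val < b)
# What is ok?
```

Trace:
`val = 12` → val = 12
`count = 8` → count = 8
`b = 16` → b = 16
`ok = (val > count) or (count > b and val < b)` → ok = True
So ok = True

Answer: True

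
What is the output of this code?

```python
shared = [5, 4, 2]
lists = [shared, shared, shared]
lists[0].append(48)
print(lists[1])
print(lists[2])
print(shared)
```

Key concept: list of same reference.
Step by step:
`shared = [5, 4, 2]` → shared = [5, 4, 2]
`lists = [shared, shared, shared]` → lists = [[5, 4, 2], [5, 4, 2], [5, 4, 2]]
`lists[0].append(48)` → shared = [5, 4, 2, 48]; lists = [[5, 4, 2, 48], [5, 4, 2, 48], [5, 4, 2, 48]]
`print(lists[1])` → prints [5, 4, 2, 48]
`print(lists[2])` → prints [5, 4, 2, 48]
`print(shared)` → prints [5, 4, 2, 48]

Answer:
[5, 4, 2, 48]
[5, 4, 2, 48]
[5, 4, 2, 48]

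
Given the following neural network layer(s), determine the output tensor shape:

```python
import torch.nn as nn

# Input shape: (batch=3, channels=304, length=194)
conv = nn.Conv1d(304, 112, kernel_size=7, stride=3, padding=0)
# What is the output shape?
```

Input: (3, 304, 194) -> Output: (3, 112, 63)

Answer: (3, 112, 63)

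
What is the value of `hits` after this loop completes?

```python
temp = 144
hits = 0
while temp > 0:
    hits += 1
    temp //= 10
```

Count digits by repeated division by 10
`hits` takes the values: 0 → 1 → 2 → 3

Answer: 3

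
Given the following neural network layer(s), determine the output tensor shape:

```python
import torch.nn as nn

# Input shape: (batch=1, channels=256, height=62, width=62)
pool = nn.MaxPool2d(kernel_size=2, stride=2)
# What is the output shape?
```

Input: (1, 256, 62, 62) -> Output: (1, 256, 31, 31)

Answer: (1, 256, 31, 31)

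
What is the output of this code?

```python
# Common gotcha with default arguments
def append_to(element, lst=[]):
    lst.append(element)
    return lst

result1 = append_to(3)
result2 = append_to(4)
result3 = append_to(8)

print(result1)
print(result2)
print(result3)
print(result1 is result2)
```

Key concept: mutable default argument gotcha.
Step by step:
`result1 = append_to(3)` → result1 = [3]
`result2 = append_to(4)` → result1 = [3, 4] (same object as result2); result2 = [3, 4] (same object as result1)
`result3 = append_to(8)` → result1 = [3, 4, 8] (same object as result2, result3); result2 = [3, 4, 8] (same object as result1, result3); result3 = [3, 4, 8] (same object as result1, result2)
`print(result1)` → prints [3, 4, 8]
`print(result2)` → prints [3, 4, 8]
`print(result3)` → prints [3, 4, 8]
`print(result1 is result2)` → prints True

Answer:
[3, 4, 8]
[3, 4, 8]
[3, 4, 8]
True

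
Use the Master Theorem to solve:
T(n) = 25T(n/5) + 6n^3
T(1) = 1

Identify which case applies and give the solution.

a=25, b=5, f(n)=6n^3. log_5(25) = 2. Since c=3 > 2 and the regularity condition holds (25(n/5)^3 = (25/5^3)n^3 with 25/5^3 < 1), Case 3 applies: T(n) = Θ(f(n)) = O(n^3).

Answer: O(n^3) - Case 3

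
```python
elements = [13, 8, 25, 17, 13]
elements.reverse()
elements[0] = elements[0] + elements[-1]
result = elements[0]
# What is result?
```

Trace:
`elements = [13, 8, 25, 17, 13]` → elements = [13, 8, 25, 17, 13]
`elements.reverse()` → elements = [13, 17, 25, 8, 13]
`elements[0] = elements[0] + elements[-1]` → elements = [26, 17, 25, 8, 13]
`result = elements[0]` → result = 26
So result = 26

Answer: 26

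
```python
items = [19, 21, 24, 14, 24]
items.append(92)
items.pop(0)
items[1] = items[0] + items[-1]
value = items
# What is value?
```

Trace:
`items = [19, 21, 24, 14, 24]` → items = [19, 21, 24, 14, 24]
`items.append(92)` → items = [19, 21, 24, 14, 24, 92]
`items.pop(0)` → items = [21, 24, 14, 24, 92]
`items[1] = items[0] + items[-1]` → items = [21, 113, 14, 24, 92]
`value = items` → value = [21, 113, 14, 24, 92]
So value = [21, 113, 14, 24, 92]

Answer: [21, 113, 14, 24, 92]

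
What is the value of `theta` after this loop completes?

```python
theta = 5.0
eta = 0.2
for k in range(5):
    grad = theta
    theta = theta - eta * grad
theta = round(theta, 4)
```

Gradient descent: w = 5.0 * (1 - 0.2)^5
`theta` takes the values: 5.0 → 4.0 → 3.2 → 2.56 → 2.048 → 1.6384

Answer: 1.6384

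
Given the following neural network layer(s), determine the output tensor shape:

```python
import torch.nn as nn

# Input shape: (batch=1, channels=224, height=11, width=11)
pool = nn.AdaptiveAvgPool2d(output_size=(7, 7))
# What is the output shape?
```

Input: (1, 224, 11, 11) -> Output: (1, 224, 7, 7)

Answer: (1, 224, 7, 7)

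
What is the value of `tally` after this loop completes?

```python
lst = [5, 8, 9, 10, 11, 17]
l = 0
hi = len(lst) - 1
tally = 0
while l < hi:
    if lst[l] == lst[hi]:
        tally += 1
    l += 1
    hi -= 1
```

Count matching pairs from ends
`tally` takes the values: 0

Answer: 0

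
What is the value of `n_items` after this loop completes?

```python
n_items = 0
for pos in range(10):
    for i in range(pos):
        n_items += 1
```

Triangle number: 0+1+2+...+9
`n_items` takes the values: 0 → 1 → 2 → 3 → 4 → 5 → 6 → 7 → 8 → 9 → 10 → 11 → 12 → 13 → 14 → 15 → 16 → 17 → 18 → 19 → 20 → 21 → 22 → 23 → 24 → 25 → 26 → 27 → 28 → 29 → … → 41 → 42 → 43 → 44 → 45

Answer: 45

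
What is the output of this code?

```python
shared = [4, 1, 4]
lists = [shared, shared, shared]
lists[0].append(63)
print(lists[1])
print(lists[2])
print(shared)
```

Key concept: list of same reference.
Step by step:
`shared = [4, 1, 4]` → shared = [4, 1, 4]
`lists = [shared, shared, shared]` → lists = [[4, 1, 4], [4, 1, 4], [4, 1, 4]]
`lists[0].append(63)` → shared = [4, 1, 4, 63]; lists = [[4, 1, 4, 63], [4, 1, 4, 63], [4, 1, 4, 63]]
`print(lists[1])` → prints [4, 1, 4, 63]
`print(lists[2])` → prints [4, 1, 4, 63]
`print(shared)` → prints [4, 1, 4, 63]

Answer:
[4, 1, 4, 63]
[4, 1, 4, 63]
[4, 1, 4, 63]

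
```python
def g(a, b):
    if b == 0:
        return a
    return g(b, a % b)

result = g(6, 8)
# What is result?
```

g(6, 8) -> g(8, 6) -> g(6, 2) -> g(2, 0) -> 2

Answer: 2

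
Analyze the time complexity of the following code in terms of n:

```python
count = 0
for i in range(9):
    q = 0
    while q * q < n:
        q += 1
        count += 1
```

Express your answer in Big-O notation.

Each loop level contributes: 1 × √n. Multiplying the contributions gives O(√n).

Answer: O(√n)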